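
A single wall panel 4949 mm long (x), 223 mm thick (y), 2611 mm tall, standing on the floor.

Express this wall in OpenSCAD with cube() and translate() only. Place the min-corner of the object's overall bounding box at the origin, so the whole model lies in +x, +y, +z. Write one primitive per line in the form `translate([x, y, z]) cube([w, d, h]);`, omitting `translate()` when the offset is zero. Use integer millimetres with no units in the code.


cube([4949, 223, 2611]);


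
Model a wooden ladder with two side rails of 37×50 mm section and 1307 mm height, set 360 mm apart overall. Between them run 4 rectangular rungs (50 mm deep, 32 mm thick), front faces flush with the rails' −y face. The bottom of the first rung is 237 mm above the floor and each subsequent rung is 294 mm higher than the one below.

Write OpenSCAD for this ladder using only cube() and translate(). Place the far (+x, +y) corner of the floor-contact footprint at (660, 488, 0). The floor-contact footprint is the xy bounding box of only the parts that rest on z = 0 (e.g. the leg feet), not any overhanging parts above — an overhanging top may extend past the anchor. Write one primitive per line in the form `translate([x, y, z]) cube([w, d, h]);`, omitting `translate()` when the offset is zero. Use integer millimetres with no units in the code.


// rung span = 360 - 2*37 = 286
// rung[k] z = 237 + k*294
translate([300, 438, 0]) cube([37, 50, 1307]);
translate([623, 438, 0]) cube([37, 50, 1307]);
translate([337, 438, 237]) cube([286, 50, 32]);
translate([337, 438, 531]) cube([286, 50, 32]);
translate([337, 438, 825]) cube([286, 50, 32]);
translate([337, 438, 1119]) cube([286, 50, 32]);


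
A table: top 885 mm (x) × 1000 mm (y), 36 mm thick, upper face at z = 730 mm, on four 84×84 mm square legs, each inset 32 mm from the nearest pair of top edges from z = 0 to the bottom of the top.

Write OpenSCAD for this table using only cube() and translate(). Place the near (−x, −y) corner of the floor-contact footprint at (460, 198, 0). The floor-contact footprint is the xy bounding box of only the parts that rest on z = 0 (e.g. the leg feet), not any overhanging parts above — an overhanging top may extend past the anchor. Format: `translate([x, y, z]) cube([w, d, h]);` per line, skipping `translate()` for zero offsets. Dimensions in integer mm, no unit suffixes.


translate([428, 166, 694]) cube([885, 1000, 36]);
translate([460, 198, 0]) cube([84, 84, 694]);
translate([1197, 198, 0]) cube([84, 84, 694]);
translate([460, 1050, 0]) cube([84, 84, 694]);
translate([1197, 1050, 0]) cube([84, 84, 694]);


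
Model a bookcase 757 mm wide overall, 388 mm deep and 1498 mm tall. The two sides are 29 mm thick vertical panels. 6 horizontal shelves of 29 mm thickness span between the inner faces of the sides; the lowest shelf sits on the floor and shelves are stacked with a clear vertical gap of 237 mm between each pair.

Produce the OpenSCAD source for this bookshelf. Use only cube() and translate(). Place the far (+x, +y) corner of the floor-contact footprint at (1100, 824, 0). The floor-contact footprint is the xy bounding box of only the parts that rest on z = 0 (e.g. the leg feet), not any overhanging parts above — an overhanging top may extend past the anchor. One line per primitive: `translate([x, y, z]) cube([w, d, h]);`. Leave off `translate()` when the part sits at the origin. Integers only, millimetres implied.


translate([343, 436, 0]) cube([29, 388, 1498]);
translate([1071, 436, 0]) cube([29, 388, 1498]);
translate([372, 436, 0]) cube([699, 388, 29]);
translate([372, 436, 266]) cube([699, 388, 29]);
translate([372, 436, 532]) cube([699, 388, 29]);
translate([372, 436, 798]) cube([699, 388, 29]);
translate([372, 436, 1064]) cube([699, 388, 29]);
translate([372, 436, 1330]) cube([699, 388, 29]);


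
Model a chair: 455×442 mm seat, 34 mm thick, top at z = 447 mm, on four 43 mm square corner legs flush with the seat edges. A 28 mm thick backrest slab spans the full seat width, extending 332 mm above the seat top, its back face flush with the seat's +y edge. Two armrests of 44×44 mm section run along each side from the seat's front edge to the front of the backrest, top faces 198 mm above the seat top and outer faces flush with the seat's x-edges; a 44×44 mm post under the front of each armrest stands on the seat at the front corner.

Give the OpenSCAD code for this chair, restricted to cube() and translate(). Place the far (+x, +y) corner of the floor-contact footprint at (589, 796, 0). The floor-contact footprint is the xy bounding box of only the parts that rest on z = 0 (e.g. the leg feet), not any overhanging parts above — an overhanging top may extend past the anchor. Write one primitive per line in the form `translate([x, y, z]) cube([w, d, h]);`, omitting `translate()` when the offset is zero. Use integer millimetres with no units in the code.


translate([134, 354, 413]) cube([455, 442, 34]);
translate([134, 354, 0]) cube([43, 43, 413]);
translate([546, 354, 0]) cube([43, 43, 413]);
translate([134, 753, 0]) cube([43, 43, 413]);
translate([546, 753, 0]) cube([43, 43, 413]);
translate([134, 768, 447]) cube([455, 28, 332]);
translate([134, 354, 601]) cube([44, 414, 44]);
translate([545, 354, 601]) cube([44, 414, 44]);
translate([134, 354, 447]) cube([44, 44, 154]);
translate([545, 354, 447]) cube([44, 44, 154]);


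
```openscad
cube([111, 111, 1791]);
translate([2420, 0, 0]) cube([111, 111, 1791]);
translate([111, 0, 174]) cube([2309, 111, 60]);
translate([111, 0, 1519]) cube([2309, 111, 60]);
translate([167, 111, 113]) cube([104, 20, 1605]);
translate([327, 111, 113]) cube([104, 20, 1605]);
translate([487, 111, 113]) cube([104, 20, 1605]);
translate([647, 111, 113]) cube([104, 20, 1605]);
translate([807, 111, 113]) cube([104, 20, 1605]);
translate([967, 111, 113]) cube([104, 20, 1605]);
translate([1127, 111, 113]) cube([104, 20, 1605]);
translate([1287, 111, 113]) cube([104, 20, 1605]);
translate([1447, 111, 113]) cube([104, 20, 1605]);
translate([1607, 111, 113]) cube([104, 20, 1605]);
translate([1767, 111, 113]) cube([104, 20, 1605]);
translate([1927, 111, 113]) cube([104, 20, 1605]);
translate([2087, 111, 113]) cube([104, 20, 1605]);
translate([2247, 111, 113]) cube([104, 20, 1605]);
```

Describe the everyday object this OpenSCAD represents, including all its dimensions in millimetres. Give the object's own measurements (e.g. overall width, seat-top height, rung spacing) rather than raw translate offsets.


A fence section. Two 111×111 mm posts, 1791 mm tall, stand on the floor with a clear span of 2309 mm between their inner faces. Two horizontal rails of 111×60 mm section span the gap between the posts with their undersides at z = 174 mm and z = 1519 mm, flush with the posts' −y face. 14 pickets, each 104 mm wide, 20 mm thick and 1605 mm tall, are fixed to the +y face of the rails with their bottoms at z = 113 mm, spaced across the span with a 56 mm gap after the −x post and between neighbouring pickets, with 69 mm left before the +x post.


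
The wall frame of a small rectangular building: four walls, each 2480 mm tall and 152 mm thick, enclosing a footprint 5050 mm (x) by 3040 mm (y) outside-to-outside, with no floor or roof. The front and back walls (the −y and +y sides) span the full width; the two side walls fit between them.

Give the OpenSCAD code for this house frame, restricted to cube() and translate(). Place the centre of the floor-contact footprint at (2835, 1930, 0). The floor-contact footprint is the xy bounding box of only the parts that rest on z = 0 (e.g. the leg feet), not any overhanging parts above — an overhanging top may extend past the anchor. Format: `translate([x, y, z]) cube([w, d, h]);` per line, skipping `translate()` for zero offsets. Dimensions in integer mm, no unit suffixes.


translate([310, 410, 0]) cube([5050, 152, 2480]);
translate([310, 3298, 0]) cube([5050, 152, 2480]);
translate([310, 562, 0]) cube([152, 2736, 2480]);
translate([5208, 562, 0]) cube([152, 2736, 2480]);


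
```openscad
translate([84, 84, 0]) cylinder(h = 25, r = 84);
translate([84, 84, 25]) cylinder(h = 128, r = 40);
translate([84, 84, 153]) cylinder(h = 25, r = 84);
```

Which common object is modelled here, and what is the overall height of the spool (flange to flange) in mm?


A spool. The overall height is 178 mm.

Three coaxial cylinders, large–small–large — a spool. Two 25 mm flanges and a 128 mm core give 25 + 128 + 25 = 178 mm.


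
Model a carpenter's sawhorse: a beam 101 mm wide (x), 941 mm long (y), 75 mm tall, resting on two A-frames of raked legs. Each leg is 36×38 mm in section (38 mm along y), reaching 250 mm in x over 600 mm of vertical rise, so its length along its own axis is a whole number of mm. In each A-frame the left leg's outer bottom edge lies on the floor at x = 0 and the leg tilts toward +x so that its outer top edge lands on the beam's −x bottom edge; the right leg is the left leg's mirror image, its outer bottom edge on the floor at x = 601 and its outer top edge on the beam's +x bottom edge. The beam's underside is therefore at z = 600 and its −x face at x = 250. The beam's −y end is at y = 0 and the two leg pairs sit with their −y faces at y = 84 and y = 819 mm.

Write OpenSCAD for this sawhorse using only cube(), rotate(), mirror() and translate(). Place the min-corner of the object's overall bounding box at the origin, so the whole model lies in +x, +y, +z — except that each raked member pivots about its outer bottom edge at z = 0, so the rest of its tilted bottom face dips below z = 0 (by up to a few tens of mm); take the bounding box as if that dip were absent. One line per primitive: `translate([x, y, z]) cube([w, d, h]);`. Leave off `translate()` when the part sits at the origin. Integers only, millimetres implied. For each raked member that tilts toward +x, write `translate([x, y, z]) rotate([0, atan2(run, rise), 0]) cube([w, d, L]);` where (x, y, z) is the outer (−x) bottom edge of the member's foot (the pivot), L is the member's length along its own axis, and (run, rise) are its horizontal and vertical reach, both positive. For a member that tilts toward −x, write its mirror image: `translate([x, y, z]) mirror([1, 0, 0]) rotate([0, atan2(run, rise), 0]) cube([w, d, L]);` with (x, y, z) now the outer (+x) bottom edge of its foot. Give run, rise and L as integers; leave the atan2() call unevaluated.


translate([250, 0, 600]) cube([101, 941, 75]);
translate([0, 84, 0]) rotate([0, atan2(250, 600), 0]) cube([36, 38, 650]);
translate([601, 84, 0]) mirror([1, 0, 0]) rotate([0, atan2(250, 600), 0]) cube([36, 38, 650]);
translate([0, 819, 0]) rotate([0, atan2(250, 600), 0]) cube([36, 38, 650]);
translate([601, 819, 0]) mirror([1, 0, 0]) rotate([0, atan2(250, 600), 0]) cube([36, 38, 650]);


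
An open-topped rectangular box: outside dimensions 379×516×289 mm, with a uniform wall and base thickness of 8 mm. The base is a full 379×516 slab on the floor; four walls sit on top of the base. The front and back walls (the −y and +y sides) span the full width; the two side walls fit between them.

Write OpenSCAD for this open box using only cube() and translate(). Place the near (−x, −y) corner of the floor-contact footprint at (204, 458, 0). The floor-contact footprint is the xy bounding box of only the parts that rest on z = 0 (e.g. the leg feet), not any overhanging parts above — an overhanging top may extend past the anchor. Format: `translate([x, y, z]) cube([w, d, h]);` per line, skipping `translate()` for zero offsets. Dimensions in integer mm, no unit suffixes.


translate([204, 458, 0]) cube([379, 516, 8]);
translate([204, 458, 8]) cube([379, 8, 281]);
translate([204, 966, 8]) cube([379, 8, 281]);
translate([204, 466, 8]) cube([8, 500, 281]);
translate([575, 466, 8]) cube([8, 500, 281]);


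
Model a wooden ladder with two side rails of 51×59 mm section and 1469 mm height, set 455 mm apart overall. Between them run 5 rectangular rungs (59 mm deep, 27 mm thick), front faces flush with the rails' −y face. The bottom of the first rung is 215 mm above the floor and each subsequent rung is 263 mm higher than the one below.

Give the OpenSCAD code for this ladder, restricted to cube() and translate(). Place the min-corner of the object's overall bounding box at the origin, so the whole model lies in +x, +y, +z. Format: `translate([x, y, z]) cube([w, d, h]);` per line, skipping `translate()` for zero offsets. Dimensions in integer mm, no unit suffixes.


// rung span = 455 - 2*51 = 353
// rung[k] z = 215 + k*263
cube([51, 59, 1469]);
translate([404, 0, 0]) cube([51, 59, 1469]);
translate([51, 0, 215]) cube([353, 59, 27]);
translate([51, 0, 478]) cube([353, 59, 27]);
translate([51, 0, 741]) cube([353, 59, 27]);
translate([51, 0, 1004]) cube([353, 59, 27]);
translate([51, 0, 1267]) cube([353, 59, 27]);


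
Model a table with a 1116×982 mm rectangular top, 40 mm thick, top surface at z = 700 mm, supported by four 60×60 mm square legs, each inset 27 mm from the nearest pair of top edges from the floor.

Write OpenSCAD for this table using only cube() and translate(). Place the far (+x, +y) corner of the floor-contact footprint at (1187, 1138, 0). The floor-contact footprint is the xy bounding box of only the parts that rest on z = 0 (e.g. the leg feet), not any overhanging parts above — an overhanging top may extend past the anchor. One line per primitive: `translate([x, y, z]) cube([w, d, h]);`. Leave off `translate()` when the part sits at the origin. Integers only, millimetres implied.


translate([98, 183, 660]) cube([1116, 982, 40]);
translate([125, 210, 0]) cube([60, 60, 660]);
translate([1127, 210, 0]) cube([60, 60, 660]);
translate([125, 1078, 0]) cube([60, 60, 660]);
translate([1127, 1078, 0]) cube([60, 60, 660]);


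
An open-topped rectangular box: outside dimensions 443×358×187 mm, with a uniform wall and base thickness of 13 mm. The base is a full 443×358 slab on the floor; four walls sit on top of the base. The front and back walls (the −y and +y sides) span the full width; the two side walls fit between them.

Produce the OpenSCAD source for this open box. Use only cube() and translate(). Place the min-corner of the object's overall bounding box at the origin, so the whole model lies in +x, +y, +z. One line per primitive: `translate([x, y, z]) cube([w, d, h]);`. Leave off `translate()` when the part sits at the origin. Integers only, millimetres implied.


cube([443, 358, 13]);
translate([0, 0, 13]) cube([443, 13, 174]);
translate([0, 345, 13]) cube([443, 13, 174]);
translate([0, 13, 13]) cube([13, 332, 174]);
translate([430, 13, 13]) cube([13, 332, 174]);


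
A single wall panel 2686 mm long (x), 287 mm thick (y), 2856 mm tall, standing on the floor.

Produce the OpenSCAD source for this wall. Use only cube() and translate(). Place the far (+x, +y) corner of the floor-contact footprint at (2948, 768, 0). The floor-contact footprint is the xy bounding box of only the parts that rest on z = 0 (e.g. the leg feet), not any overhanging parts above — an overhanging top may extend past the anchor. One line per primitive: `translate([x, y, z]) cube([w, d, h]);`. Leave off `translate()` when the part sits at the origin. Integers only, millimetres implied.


translate([262, 481, 0]) cube([2686, 287, 2856]);


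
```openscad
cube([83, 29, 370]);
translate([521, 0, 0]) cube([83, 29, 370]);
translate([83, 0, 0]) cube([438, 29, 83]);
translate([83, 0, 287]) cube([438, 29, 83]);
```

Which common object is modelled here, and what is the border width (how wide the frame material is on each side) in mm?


A picture frame. The border width is 83 mm.

Four thin pieces enclosing a rectangular opening — a picture frame. The two full-height stiles are 370 mm tall; the top rail sits at z = 287 and is 83 mm tall, so the border above the opening is 370 − 287 = 83 mm, matching the stile x-width.


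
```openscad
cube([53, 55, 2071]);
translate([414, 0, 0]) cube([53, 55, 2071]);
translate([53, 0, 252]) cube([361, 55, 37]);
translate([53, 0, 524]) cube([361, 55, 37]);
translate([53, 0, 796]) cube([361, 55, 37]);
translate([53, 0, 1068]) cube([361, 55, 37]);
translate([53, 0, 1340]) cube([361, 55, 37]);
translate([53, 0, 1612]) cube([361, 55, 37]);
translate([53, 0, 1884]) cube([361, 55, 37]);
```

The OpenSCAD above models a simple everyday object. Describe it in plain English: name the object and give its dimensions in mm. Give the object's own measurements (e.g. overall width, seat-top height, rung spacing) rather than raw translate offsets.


A straight ladder. Two 53×55 mm vertical rails, 2071 mm tall, stand 467 mm apart (outside-to-outside) with their front faces coplanar on the −y side. 7 rungs, each 55 mm deep and 37 mm tall, span between the inner faces of the rails, front faces flush with the rails. The lowest rung's underside is at z = 252 mm and rungs are spaced 272 mm apart (underside to underside).


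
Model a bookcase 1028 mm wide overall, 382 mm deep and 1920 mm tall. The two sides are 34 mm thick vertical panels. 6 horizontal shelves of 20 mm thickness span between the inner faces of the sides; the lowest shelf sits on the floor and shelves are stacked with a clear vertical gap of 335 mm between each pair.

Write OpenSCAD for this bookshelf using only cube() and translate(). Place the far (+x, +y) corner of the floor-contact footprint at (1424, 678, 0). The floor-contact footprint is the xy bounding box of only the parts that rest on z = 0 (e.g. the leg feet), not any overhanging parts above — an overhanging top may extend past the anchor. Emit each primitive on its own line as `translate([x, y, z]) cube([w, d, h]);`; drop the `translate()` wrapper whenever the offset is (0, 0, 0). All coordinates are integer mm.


translate([396, 296, 0]) cube([34, 382, 1920]);
translate([1390, 296, 0]) cube([34, 382, 1920]);
translate([430, 296, 0]) cube([960, 382, 20]);
translate([430, 296, 355]) cube([960, 382, 20]);
translate([430, 296, 710]) cube([960, 382, 20]);
translate([430, 296, 1065]) cube([960, 382, 20]);
translate([430, 296, 1420]) cube([960, 382, 20]);
translate([430, 296, 1775]) cube([960, 382, 20]);


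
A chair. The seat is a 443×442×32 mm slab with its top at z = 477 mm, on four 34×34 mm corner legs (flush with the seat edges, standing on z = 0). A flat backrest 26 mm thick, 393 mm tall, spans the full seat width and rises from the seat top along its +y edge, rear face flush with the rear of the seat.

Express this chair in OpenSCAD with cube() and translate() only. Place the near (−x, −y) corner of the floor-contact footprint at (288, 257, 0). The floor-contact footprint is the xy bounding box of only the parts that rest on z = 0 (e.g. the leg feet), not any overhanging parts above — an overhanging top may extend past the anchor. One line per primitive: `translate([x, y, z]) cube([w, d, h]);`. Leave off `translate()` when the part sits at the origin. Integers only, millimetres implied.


// leg_h = 477 - 32 = 445
translate([288, 257, 445]) cube([443, 442, 32]);
translate([288, 257, 0]) cube([34, 34, 445]);
translate([697, 257, 0]) cube([34, 34, 445]);
translate([288, 665, 0]) cube([34, 34, 445]);
translate([697, 665, 0]) cube([34, 34, 445]);
translate([288, 673, 477]) cube([443, 26, 393]);


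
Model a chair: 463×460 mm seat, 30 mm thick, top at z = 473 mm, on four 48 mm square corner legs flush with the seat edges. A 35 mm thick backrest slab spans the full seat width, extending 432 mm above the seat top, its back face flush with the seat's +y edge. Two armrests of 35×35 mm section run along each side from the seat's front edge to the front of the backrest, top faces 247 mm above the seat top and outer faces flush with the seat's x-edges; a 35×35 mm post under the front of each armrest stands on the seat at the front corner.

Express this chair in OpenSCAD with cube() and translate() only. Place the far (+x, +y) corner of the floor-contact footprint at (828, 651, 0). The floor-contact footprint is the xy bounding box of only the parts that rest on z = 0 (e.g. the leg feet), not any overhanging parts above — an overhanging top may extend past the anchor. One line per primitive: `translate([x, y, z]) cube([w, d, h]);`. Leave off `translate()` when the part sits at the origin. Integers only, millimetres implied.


// leg_h = 473 - 30 = 443
// arm post h = 247 - 35 = 212
translate([365, 191, 443]) cube([463, 460, 30]);
translate([365, 191, 0]) cube([48, 48, 443]);
translate([780, 191, 0]) cube([48, 48, 443]);
translate([365, 603, 0]) cube([48, 48, 443]);
translate([780, 603, 0]) cube([48, 48, 443]);
translate([365, 616, 473]) cube([463, 35, 432]);
translate([365, 191, 685]) cube([35, 425, 35]);
translate([793, 191, 685]) cube([35, 425, 35]);
translate([365, 191, 473]) cube([35, 35, 212]);
translate([793, 191, 473]) cube([35, 35, 212]);


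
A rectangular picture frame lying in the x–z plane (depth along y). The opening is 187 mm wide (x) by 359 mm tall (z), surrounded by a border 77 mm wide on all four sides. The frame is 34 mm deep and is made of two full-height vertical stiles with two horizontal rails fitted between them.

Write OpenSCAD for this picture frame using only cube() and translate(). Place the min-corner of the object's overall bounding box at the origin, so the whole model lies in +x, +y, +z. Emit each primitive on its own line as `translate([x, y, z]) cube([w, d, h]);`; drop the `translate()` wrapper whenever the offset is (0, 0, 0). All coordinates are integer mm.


cube([77, 34, 513]);
translate([264, 0, 0]) cube([77, 34, 513]);
translate([77, 0, 0]) cube([187, 34, 77]);
translate([77, 0, 436]) cube([187, 34, 77]);


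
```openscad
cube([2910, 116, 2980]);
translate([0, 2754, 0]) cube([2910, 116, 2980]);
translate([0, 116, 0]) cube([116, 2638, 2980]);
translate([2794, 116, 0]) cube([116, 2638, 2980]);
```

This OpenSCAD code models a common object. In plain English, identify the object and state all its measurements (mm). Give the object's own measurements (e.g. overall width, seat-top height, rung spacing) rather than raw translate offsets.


The wall frame of a small rectangular building: four walls, each 2980 mm tall and 116 mm thick, enclosing a footprint 2910 mm (x) by 2870 mm (y) outside-to-outside, with no floor or roof. The front and back walls (the −y and +y sides) span the full width; the two side walls fit between them.


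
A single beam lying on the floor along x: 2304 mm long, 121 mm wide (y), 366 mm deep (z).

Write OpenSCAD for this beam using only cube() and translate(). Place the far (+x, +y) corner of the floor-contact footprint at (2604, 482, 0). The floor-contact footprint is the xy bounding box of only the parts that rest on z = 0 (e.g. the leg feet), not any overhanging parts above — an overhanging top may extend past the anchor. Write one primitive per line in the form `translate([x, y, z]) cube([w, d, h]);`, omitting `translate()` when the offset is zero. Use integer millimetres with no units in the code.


translate([300, 361, 0]) cube([2304, 121, 366]);


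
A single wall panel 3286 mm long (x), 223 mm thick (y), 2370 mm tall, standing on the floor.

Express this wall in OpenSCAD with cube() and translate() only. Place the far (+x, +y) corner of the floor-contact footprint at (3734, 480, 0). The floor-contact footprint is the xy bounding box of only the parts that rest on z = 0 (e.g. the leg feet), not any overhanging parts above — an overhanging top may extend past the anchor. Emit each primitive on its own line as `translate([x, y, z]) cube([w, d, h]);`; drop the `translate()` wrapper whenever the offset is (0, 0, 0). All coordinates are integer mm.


translate([448, 257, 0]) cube([3286, 223, 2370]);


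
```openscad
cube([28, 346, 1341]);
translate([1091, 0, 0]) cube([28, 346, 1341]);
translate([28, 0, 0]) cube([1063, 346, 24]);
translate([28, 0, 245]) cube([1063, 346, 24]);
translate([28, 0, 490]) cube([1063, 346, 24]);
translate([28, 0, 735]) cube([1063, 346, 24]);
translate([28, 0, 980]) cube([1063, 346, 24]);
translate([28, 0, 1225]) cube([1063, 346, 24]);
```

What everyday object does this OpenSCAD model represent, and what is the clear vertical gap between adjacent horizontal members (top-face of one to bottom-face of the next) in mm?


A bookshelf. The clear shelf gap is 221 mm.

Two tall side panels with 6 horizontal boards between them — a bookshelf. The first two shelf undersides are at z = 0 and z = 245; with shelf thickness 24, the clear gap is 245 − 0 − 24 = 221 mm.


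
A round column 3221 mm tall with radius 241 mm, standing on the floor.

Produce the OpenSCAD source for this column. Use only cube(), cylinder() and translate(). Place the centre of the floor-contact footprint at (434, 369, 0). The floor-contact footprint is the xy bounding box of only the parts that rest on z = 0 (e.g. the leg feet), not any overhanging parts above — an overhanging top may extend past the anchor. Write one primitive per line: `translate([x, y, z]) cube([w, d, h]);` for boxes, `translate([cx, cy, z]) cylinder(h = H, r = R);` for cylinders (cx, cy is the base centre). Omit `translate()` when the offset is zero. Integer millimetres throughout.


translate([434, 369, 0]) cylinder(h = 3221, r = 241);


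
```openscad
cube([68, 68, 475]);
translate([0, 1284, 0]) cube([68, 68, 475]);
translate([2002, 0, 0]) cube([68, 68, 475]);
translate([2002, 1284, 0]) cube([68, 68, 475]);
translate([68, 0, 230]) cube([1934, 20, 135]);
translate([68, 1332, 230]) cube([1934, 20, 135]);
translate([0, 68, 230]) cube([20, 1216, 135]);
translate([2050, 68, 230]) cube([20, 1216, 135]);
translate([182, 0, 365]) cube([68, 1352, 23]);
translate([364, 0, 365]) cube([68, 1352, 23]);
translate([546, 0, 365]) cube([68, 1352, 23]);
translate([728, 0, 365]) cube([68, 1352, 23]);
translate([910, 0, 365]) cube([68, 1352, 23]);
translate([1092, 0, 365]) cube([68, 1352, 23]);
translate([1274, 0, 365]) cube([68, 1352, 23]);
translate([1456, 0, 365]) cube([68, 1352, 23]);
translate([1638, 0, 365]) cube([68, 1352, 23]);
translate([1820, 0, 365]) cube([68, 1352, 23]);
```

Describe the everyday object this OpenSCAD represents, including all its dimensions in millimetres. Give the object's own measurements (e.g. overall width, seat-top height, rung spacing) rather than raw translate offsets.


A bed frame 2070 mm long (x) by 1352 mm wide (y). Four 68×68 mm corner posts, 475 mm tall, at the corners of the footprint. Four rails of 20 mm thickness and 135 mm height run between adjacent posts with their undersides at z = 230 mm, their outer faces flush with the outside of the frame (the two x-running rails run between the posts' inner faces; the two y-running rails run between the posts' inner faces). 10 slats, each 68 mm wide (x) and 23 mm thick, lie across the top of the two x-running rails, running the full 1352 mm width of the frame in y; along x they sit between the end posts with a 114 mm gap after the −x posts and between neighbouring slats and before the +x posts.


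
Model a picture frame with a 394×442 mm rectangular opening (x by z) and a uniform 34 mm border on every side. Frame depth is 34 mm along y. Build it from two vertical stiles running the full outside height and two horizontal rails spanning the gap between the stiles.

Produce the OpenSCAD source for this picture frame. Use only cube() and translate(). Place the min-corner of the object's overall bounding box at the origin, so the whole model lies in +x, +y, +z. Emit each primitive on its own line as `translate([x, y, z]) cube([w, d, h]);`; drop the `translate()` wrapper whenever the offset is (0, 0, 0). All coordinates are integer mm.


cube([34, 34, 510]);
translate([428, 0, 0]) cube([34, 34, 510]);
translate([34, 0, 0]) cube([394, 34, 34]);
translate([34, 0, 476]) cube([394, 34, 34]);


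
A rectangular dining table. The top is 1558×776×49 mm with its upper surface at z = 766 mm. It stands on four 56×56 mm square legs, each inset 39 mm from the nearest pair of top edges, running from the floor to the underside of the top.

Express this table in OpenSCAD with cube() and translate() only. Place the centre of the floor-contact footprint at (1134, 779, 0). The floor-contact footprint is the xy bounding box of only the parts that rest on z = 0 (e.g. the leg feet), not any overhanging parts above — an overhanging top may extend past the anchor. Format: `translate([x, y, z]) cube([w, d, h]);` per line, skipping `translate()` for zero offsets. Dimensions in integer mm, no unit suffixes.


translate([355, 391, 717]) cube([1558, 776, 49]);
translate([394, 430, 0]) cube([56, 56, 717]);
translate([1818, 430, 0]) cube([56, 56, 717]);
translate([394, 1072, 0]) cube([56, 56, 717]);
translate([1818, 1072, 0]) cube([56, 56, 717]);


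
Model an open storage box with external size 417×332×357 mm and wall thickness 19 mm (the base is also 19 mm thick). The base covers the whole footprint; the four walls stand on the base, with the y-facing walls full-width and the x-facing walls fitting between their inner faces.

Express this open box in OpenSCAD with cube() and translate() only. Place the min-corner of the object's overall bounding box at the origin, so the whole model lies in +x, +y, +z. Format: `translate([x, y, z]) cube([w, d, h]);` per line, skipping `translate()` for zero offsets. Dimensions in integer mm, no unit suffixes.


cube([417, 332, 19]);
translate([0, 0, 19]) cube([417, 19, 338]);
translate([0, 313, 19]) cube([417, 19, 338]);
translate([0, 19, 19]) cube([19, 294, 338]);
translate([398, 19, 19]) cube([19, 294, 338]);


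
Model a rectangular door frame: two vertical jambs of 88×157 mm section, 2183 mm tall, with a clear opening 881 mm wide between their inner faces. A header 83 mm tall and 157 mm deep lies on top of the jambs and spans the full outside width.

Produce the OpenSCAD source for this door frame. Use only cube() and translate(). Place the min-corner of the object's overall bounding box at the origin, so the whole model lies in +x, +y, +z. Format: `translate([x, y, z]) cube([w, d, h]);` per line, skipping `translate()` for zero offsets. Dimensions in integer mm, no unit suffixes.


cube([88, 157, 2183]);
translate([969, 0, 0]) cube([88, 157, 2183]);
translate([0, 0, 2183]) cube([1057, 157, 83]);


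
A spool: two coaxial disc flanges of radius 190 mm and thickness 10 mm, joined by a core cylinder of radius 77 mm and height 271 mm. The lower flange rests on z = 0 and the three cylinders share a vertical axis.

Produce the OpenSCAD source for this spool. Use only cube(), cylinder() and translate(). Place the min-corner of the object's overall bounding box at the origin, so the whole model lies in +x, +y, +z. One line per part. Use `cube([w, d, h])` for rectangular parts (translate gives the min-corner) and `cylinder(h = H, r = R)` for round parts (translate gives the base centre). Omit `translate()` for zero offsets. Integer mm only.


translate([190, 190, 0]) cylinder(h = 10, r = 190);
translate([190, 190, 10]) cylinder(h = 271, r = 77);
translate([190, 190, 281]) cylinder(h = 10, r = 190);


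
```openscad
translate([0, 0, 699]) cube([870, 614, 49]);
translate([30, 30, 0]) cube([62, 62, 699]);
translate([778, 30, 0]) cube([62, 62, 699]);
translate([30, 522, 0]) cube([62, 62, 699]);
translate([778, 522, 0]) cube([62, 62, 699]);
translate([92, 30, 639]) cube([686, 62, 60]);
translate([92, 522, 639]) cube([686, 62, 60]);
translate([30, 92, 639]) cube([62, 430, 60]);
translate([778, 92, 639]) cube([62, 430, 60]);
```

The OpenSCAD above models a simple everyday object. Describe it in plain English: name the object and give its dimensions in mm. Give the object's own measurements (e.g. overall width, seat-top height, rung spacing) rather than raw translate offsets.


A rectangular dining table. The top is 870×614×49 mm with its upper surface at z = 748 mm. It stands on four 62×62 mm square legs, each inset 30 mm from the nearest pair of top edges, running from the floor to the underside of the top. Four apron rails, 62 mm thick and 60 mm tall, run between adjacent legs with their top edges flush with the underside of the top and their outer faces flush with the legs' outer faces.


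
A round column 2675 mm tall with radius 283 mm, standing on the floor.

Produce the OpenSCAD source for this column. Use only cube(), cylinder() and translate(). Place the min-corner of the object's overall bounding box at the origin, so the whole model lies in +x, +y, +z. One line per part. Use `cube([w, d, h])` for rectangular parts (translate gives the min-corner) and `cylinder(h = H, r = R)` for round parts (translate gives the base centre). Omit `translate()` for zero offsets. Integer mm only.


translate([283, 283, 0]) cylinder(h = 2675, r = 283);


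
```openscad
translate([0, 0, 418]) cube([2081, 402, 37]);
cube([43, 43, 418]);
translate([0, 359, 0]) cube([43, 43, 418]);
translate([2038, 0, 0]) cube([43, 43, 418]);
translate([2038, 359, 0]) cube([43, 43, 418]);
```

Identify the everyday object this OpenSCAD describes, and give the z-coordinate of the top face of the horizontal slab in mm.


A bench. The seat-top height is 455 mm.

A long slab on four corner posts — a bench. The slab sits at z = 418 with thickness 37, so the top is 418 + 37 = 455 mm.


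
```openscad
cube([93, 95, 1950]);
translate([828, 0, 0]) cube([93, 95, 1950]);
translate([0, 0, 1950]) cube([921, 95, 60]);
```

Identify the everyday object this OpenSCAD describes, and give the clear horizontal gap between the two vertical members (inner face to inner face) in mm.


A door frame. The clear opening width is 735 mm.

Two 1950 mm tall posts with a header on top — a door frame. The left jamb is 93 mm wide at x = 0; the right jamb starts at x = 828. The clear opening is 828 − 93 = 735 mm.


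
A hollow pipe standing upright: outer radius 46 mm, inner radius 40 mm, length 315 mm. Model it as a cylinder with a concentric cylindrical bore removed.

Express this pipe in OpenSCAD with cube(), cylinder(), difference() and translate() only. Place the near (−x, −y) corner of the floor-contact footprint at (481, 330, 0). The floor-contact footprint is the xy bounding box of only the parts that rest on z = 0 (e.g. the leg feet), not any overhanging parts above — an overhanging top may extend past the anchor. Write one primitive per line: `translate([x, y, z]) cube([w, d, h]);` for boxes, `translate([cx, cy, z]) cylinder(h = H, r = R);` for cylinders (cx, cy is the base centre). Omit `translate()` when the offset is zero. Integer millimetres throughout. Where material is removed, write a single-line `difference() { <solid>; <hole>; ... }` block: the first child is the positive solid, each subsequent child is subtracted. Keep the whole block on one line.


difference() { translate([527, 376, 0]) cylinder(h = 315, r = 46); translate([527, 376, 0]) cylinder(h = 315, r = 40); }


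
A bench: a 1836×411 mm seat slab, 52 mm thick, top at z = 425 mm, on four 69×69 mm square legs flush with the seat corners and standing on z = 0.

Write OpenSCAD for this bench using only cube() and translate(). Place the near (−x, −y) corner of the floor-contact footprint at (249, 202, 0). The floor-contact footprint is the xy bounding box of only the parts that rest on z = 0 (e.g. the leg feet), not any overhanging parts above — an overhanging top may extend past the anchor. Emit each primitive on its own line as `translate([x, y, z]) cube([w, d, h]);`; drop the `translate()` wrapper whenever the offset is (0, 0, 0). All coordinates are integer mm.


translate([249, 202, 373]) cube([1836, 411, 52]);
translate([249, 202, 0]) cube([69, 69, 373]);
translate([249, 544, 0]) cube([69, 69, 373]);
translate([2016, 202, 0]) cube([69, 69, 373]);
translate([2016, 544, 0]) cube([69, 69, 373]);


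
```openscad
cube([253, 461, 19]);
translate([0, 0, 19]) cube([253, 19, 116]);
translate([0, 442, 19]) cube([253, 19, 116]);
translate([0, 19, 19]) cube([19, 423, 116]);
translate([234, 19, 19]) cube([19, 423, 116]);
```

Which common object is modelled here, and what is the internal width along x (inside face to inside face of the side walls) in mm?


An open box. The internal width is 215 mm.

A 253×461 base slab with four walls standing on it — an open box. The base is 253 mm wide and the walls are 19 mm thick, so the internal width is 253 − 2 × 19 = 215 mm.


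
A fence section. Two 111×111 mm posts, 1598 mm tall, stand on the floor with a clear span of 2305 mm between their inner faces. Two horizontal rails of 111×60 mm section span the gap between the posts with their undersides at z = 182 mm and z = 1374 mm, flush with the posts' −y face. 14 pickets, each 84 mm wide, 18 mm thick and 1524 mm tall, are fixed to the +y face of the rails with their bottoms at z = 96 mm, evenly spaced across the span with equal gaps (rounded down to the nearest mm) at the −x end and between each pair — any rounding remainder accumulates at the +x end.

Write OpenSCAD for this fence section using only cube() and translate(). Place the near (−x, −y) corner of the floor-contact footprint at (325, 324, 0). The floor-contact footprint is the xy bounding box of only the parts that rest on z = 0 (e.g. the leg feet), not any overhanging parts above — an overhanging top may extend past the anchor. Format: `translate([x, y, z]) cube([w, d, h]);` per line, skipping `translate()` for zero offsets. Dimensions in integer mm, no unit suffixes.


translate([325, 324, 0]) cube([111, 111, 1598]);
translate([2741, 324, 0]) cube([111, 111, 1598]);
translate([436, 324, 182]) cube([2305, 111, 60]);
translate([436, 324, 1374]) cube([2305, 111, 60]);
translate([511, 435, 96]) cube([84, 18, 1524]);
translate([670, 435, 96]) cube([84, 18, 1524]);
translate([829, 435, 96]) cube([84, 18, 1524]);
translate([988, 435, 96]) cube([84, 18, 1524]);
translate([1147, 435, 96]) cube([84, 18, 1524]);
translate([1306, 435, 96]) cube([84, 18, 1524]);
translate([1465, 435, 96]) cube([84, 18, 1524]);
translate([1624, 435, 96]) cube([84, 18, 1524]);
translate([1783, 435, 96]) cube([84, 18, 1524]);
translate([1942, 435, 96]) cube([84, 18, 1524]);
translate([2101, 435, 96]) cube([84, 18, 1524]);
translate([2260, 435, 96]) cube([84, 18, 1524]);
translate([2419, 435, 96]) cube([84, 18, 1524]);
translate([2578, 435, 96]) cube([84, 18, 1524]);


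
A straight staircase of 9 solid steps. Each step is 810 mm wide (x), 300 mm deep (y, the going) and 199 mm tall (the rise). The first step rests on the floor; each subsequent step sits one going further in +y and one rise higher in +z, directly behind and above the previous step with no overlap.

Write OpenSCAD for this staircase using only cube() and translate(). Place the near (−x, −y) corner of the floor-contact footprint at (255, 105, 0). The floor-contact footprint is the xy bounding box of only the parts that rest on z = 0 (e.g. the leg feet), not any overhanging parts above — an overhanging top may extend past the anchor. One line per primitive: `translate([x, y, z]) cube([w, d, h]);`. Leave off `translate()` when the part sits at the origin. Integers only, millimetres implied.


translate([255, 105, 0]) cube([810, 300, 199]);
translate([255, 405, 199]) cube([810, 300, 199]);
translate([255, 705, 398]) cube([810, 300, 199]);
translate([255, 1005, 597]) cube([810, 300, 199]);
translate([255, 1305, 796]) cube([810, 300, 199]);
translate([255, 1605, 995]) cube([810, 300, 199]);
translate([255, 1905, 1194]) cube([810, 300, 199]);
translate([255, 2205, 1393]) cube([810, 300, 199]);
translate([255, 2505, 1592]) cube([810, 300, 199]);


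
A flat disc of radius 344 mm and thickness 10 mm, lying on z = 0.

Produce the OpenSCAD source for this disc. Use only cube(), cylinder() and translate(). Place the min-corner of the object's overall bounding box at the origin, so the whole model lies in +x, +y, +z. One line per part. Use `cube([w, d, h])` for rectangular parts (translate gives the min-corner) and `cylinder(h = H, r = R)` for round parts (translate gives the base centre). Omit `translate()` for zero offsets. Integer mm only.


translate([344, 344, 0]) cylinder(h = 10, r = 344);


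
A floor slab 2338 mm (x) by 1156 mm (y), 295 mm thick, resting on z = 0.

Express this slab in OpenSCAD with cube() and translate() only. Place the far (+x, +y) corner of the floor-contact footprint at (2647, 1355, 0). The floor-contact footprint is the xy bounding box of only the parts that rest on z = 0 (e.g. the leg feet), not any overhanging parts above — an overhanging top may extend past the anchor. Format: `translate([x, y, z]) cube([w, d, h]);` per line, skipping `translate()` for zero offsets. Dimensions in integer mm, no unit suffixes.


translate([309, 199, 0]) cube([2338, 1156, 295]);
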